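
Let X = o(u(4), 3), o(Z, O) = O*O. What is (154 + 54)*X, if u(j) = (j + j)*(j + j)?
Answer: 1872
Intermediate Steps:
u(j) = 4*j² (u(j) = (2*j)*(2*j) = 4*j²)
o(Z, O) = O²
X = 9 (X = 3² = 9)
(154 + 54)*X = (154 + 54)*9 = 208*9 = 1872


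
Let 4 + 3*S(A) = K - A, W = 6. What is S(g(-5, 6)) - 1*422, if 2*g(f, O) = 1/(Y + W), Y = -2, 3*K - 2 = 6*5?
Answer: -30227/72 ≈ -419.82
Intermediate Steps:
K = 32/3 (K = ⅔ + (6*5)/3 = ⅔ + (⅓)*30 = ⅔ + 10 = 32/3 ≈ 10.667)
g(f, O) = ⅛ (g(f, O) = 1/(2*(-2 + 6)) = (½)/4 = (½)*(¼) = ⅛)
S(A) = 20/9 - A/3 (S(A) = -4/3 + (32/3 - A)/3 = -4/3 + (32/9 - A/3) = 20/9 - A/3)
S(g(-5, 6)) - 1*422 = (20/9 - ⅓*⅛) - 1*422 = (20/9 - 1/24) - 422 = 157/72 - 422 = -30227/72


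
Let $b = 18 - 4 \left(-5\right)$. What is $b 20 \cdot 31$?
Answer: $23560$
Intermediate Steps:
$b = 38$ ($b = 18 - -20 = 18 + 20 = 38$)
$b 20 \cdot 31 = 38 \cdot 20 \cdot 31 = 760 \cdot 31 = 23560$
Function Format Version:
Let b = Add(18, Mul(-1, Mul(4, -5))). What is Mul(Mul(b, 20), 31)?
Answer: 23560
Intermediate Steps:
b = 38 (b = Add(18, Mul(-1, -20)) = Add(18, 20) = 38)
Mul(Mul(b, 20), 31) = Mul(Mul(38, 20), 31) = Mul(760, 31) = 23560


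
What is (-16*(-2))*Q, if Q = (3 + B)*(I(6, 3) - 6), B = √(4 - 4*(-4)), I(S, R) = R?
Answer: -288 - 192*√5 ≈ -717.33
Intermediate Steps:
B = 2*√5 (B = √(4 + 16) = √20 = 2*√5 ≈ 4.4721)
Q = -9 - 6*√5 (Q = (3 + 2*√5)*(3 - 6) = (3 + 2*√5)*(-3) = -9 - 6*√5 ≈ -22.416)
(-16*(-2))*Q = (-16*(-2))*(-9 - 6*√5) = 32*(-9 - 6*√5) = -288 - 192*√5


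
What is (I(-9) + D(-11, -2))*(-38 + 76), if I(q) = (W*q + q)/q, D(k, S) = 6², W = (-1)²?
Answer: 1444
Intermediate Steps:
W = 1
D(k, S) = 36
I(q) = 2 (I(q) = (1*q + q)/q = (q + q)/q = (2*q)/q = 2)
(I(-9) + D(-11, -2))*(-38 + 76) = (2 + 36)*(-38 + 76) = 38*38 = 1444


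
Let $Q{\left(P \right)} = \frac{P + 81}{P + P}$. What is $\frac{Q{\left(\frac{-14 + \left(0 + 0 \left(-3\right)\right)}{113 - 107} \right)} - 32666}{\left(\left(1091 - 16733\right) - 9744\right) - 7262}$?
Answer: $\frac{57195}{57134} \approx 1.0011$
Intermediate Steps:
$Q{\left(P \right)} = \frac{81 + P}{2 P}$
$\frac{Q{\left(\frac{-14 + \left(0 + 0 \left(-3\right)\right)}{113 - 107} \right)} - 32666}{\left(\left(1091 - 16733\right) - 9744\right) - 7262} = \frac{\frac{81 + \frac{-14 + \left(0 + 0 \left(-3\right)\right)}{113 - 107}}{2 \frac{-14 + \left(0 + 0 \left(-3\right)\right)}{113 - 107}} - 32666}{\left(\left(1091 - 16733\right) - 9744\right) - 7262} = \frac{\frac{81 + \frac{-14 + \left(0 + 0\right)}{6}}{2 \frac{-14 + \left(0 + 0\right)}{6}} - 32666}{\left(-15642 - 9744\right) - 7262} = \frac{\frac{81 + \left(-14 + 0\right) \frac{1}{6}}{2 \left(-14 + 0\right) \frac{1}{6}} - 32666}{-25386 - 7262} = \frac{\frac{81 - \frac{7}{3}}{2 \left(\left(-14\right) \frac{1}{6}\right)} - 32666}{-32648} = \left(\frac{81 - \frac{7}{3}}{2 \left(- \frac{7}{3}\right)} - 32666\right) \left(- \frac{1}{32648}\right) = \left(\frac{1}{2} \left(- \frac{3}{7}\right) \frac{236}{3} - 32666\right) \left(- \frac{1}{32648}\right) = \left(- \frac{118}{7} - 32666\right) \left(- \frac{1}{32648}\right) = \left(- \frac{228780}{7}\right) \left(- \frac{1}{32648}\right) = \frac{57195}{57134}$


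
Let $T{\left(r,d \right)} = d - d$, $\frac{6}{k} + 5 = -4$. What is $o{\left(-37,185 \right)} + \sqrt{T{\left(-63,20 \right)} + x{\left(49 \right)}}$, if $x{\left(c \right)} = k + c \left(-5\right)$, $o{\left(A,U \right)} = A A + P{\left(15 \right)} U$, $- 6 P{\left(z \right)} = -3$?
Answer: $\frac{2923}{2} + \frac{i \sqrt{2211}}{3} \approx 1461.5 + 15.674 i$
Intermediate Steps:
$k = - \frac{2}{3}$ ($k = \frac{6}{-5 - 4} = \frac{6}{-9} = 6 \left(- \frac{1}{9}\right) = - \frac{2}{3} \approx -0.66667$)
$P{\left(z \right)} = \frac{1}{2}$ ($P{\left(z \right)} = \left(- \frac{1}{6}\right) \left(-3\right) = \frac{1}{2}$)
$T{\left(r,d \right)} = 0$
$o{\left(A,U \right)} = A^{2} + \frac{U}{2}$ ($o{\left(A,U \right)} = A A + \frac{U}{2} = A^{2} + \frac{U}{2}$)
$x{\left(c \right)} = - \frac{2}{3} - 5 c$ ($x{\left(c \right)} = - \frac{2}{3} + c \left(-5\right) = - \frac{2}{3} - 5 c$)
$o{\left(-37,185 \right)} + \sqrt{T{\left(-63,20 \right)} + x{\left(49 \right)}} = \left(\left(-37\right)^{2} + \frac{1}{2} \cdot 185\right) + \sqrt{0 - \frac{737}{3}} = \left(1369 + \frac{185}{2}\right) + \sqrt{0 - \frac{737}{3}} = \frac{2923}{2} + \sqrt{0 - \frac{737}{3}} = \frac{2923}{2} + \sqrt{- \frac{737}{3}} = \frac{2923}{2} + \frac{i \sqrt{2211}}{3}$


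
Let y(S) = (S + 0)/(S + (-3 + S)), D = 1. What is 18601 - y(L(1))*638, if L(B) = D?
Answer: 19239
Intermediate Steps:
L(B) = 1
y(S) = S/(-3 + 2*S)
18601 - y(L(1))*638 = 18601 - 1/(-3 + 2*1)*638 = 18601 - 1/(-3 + 2)*638 = 18601 - 1/(-1)*638 = 18601 - 1*(-1)*638 = 18601 - (-1)*638 = 18601 - 1*(-638) = 18601 + 638 = 19239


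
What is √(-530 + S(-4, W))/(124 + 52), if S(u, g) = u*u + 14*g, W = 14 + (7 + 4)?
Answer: I*√41/88 ≈ 0.072763*I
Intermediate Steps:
W = 25 (W = 14 + 11 = 25)
S(u, g) = u² + 14*g
√(-530 + S(-4, W))/(124 + 52) = √(-530 + ((-4)² + 14*25))/(124 + 52) = √(-530 + (16 + 350))/176 = √(-530 + 366)/176 = √(-164)/176 = (2*I*√41)/176 = I*√41/88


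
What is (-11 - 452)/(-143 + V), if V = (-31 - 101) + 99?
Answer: 463/176 ≈ 2.6307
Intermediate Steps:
V = -33 (V = -132 + 99 = -33)
(-11 - 452)/(-143 + V) = (-11 - 452)/(-143 - 33) = -463/(-176) = -463*(-1/176) = 463/176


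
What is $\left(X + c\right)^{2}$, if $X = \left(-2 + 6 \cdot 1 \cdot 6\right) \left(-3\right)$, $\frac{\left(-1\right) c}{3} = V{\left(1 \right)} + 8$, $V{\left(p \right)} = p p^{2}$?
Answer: $16641$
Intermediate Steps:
$V{\left(p \right)} = p^{3}$
$c = -27$ ($c = - 3 \left(1^{3} + 8\right) = - 3 \left(1 + 8\right) = \left(-3\right) 9 = -27$)
$X = -102$ ($X = \left(-2 + 6 \cdot 6\right) \left(-3\right) = \left(-2 + 36\right) \left(-3\right) = 34 \left(-3\right) = -102$)
$\left(X + c\right)^{2} = \left(-102 - 27\right)^{2} = \left(-129\right)^{2} = 16641$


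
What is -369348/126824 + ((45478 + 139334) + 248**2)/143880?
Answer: -342234529/285116205 ≈ -1.2003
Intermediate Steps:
-369348/126824 + ((45478 + 139334) + 248**2)/143880 = -369348*1/126824 + (184812 + 61504)*(1/143880) = -92337/31706 + 246316*(1/143880) = -92337/31706 + 61579/35970 = -342234529/285116205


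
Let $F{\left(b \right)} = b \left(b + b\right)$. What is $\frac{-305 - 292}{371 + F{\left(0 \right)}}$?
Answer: $- \frac{597}{371} \approx -1.6092$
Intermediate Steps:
$F{\left(b \right)} = 2 b^{2}$ ($F{\left(b \right)} = b 2 b = 2 b^{2}$)
$\frac{-305 - 292}{371 + F{\left(0 \right)}} = \frac{-305 - 292}{371 + 2 \cdot 0^{2}} = - \frac{597}{371 + 2 \cdot 0} = - \frac{597}{371 + 0} = - \frac{597}{371}$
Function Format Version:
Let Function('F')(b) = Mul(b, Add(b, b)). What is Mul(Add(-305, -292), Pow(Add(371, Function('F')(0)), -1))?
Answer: Rational(-597, 371) ≈ -1.6092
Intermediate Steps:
Function('F')(b) = Mul(2, Pow(b, 2)) (Function('F')(b) = Mul(b, Mul(2, b)) = Mul(2, Pow(b, 2)))
Mul(Add(-305, -292), Pow(Add(371, Function('F')(0)), -1)) = Mul(Add(-305, -292), Pow(Add(371, Mul(2, Pow(0, 2))), -1)) = Mul(-597, Pow(Add(371, Mul(2, 0)), -1)) = Mul(-597, Pow(Add(371, 0), -1)) = Mul(-597, Pow(371, -1)) = Mul(-597, Rational(1, 371)) = Rational(-597, 371)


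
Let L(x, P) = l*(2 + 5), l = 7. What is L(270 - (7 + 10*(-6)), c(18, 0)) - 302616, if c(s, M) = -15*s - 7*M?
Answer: -302567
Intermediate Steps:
L(x, P) = 49 (L(x, P) = 7*(2 + 5) = 7*7 = 49)
L(270 - (7 + 10*(-6)), c(18, 0)) - 302616 = 49 - 302616 = -302567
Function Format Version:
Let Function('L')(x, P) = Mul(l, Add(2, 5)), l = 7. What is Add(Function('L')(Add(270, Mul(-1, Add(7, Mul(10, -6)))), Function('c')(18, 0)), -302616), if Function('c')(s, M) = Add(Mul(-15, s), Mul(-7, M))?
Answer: -302567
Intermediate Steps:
Function('L')(x, P) = 49 (Function('L')(x, P) = Mul(7, Add(2, 5)) = Mul(7, 7) = 49)
Add(Function('L')(Add(270, Mul(-1, Add(7, Mul(10, -6)))), Function('c')(18, 0)), -302616) = Add(49, -302616) = -302567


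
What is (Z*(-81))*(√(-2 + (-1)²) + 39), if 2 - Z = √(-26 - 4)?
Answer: -81*(2 - I*√30)*(39 + I) ≈ -6761.7 + 17141.0*I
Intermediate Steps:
Z = 2 - I*√30 (Z = 2 - √(-26 - 4) = 2 - √(-30) = 2 - I*√30 ≈ 2.0 - 5.4772*I)
(Z*(-81))*(√(-2 + (-1)²) + 39) = ((2 - I*√30)*(-81))*(√(-2 + (-1)²) + 39) = (-162 + 81*I*√30)*(√(-2 + 1) + 39) = (-162 + 81*I*√30)*(√(-1) + 39) = (-162 + 81*I*√30)*(I + 39) = (-162 + 81*I*√30)*(39 + I)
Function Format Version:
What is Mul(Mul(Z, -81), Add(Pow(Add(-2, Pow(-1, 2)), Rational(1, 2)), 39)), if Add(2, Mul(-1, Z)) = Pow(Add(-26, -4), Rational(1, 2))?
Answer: Mul(-81, Add(2, Mul(-1, I, Pow(30, Rational(1, 2)))), Add(39, I)) ≈ Add(-6761.7, Mul(17141., I))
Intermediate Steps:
Z = Add(2, Mul(-1, I, Pow(30, Rational(1, 2)))) (Z = Add(2, Mul(-1, Pow(Add(-26, -4), Rational(1, 2)))) = Add(2, Mul(-1, Pow(-30, Rational(1, 2)))) = Add(2, Mul(-1, Mul(I, Pow(30, Rational(1, 2))))) = Add(2, Mul(-1, I, Pow(30, Rational(1, 2)))) ≈ Add(2.0000, Mul(-5.4772, I)))
Mul(Mul(Z, -81), Add(Pow(Add(-2, Pow(-1, 2)), Rational(1, 2)), 39)) = Mul(Mul(Add(2, Mul(-1, I, Pow(30, Rational(1, 2)))), -81), Add(Pow(Add(-2, Pow(-1, 2)), Rational(1, 2)), 39)) = Mul(Add(-162, Mul(81, I, Pow(30, Rational(1, 2)))), Add(Pow(Add(-2, 1), Rational(1, 2)), 39)) = Mul(Add(-162, Mul(81, I, Pow(30, Rational(1, 2)))), Add(Pow(-1, Rational(1, 2)), 39)) = Mul(Add(-162, Mul(81, I, Pow(30, Rational(1, 2)))), Add(I, 39)) = Mul(Add(-162, Mul(81, I, Pow(30, Rational(1, 2)))), Add(39, I))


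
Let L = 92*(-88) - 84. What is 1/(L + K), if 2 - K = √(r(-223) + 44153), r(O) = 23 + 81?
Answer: -8178/66835427 + √44257/66835427 ≈ -0.00011921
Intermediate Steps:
r(O) = 104
L = -8180 (L = -8096 - 84 = -8180)
K = 2 - √44257 (K = 2 - √(104 + 44153) = 2 - √44257 ≈ -208.37)
1/(L + K) = 1/(-8180 + (2 - √44257)) = 1/(-8178 - √44257)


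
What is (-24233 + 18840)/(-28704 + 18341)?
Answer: 5393/10363 ≈ 0.52041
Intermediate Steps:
(-24233 + 18840)/(-28704 + 18341) = -5393/(-10363) = -5393*(-1/10363) = 5393/10363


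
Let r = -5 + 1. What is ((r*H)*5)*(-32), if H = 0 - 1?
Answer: -640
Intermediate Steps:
r = -4
H = -1
((r*H)*5)*(-32) = (-4*(-1)*5)*(-32) = (4*5)*(-32) = 20*(-32) = -640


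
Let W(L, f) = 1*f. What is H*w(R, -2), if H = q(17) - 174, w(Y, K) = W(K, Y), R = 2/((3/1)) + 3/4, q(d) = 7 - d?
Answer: -782/3 ≈ -260.67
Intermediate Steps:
W(L, f) = f
R = 17/12 (R = 2/((3*1)) + 3*(1/4) = 2/3 + 3/4 = 17/12 ≈ 1.4167)
w(Y, K) = Y
H = -184 (H = (7 - 1*17) - 174 = (7 - 17) - 174 = -10 - 174 = -184)
H*w(R, -2) = -184*17/12 = -782/3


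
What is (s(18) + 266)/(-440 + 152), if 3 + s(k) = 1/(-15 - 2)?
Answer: -745/816 ≈ -0.91299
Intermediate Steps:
s(k) = -52/17 (s(k) = -3 + 1/(-15 - 2) = -3 + 1/(-17) = -3 - 1/17 = -52/17)
(s(18) + 266)/(-440 + 152) = (-52/17 + 266)/(-440 + 152) = (4470/17)/(-288) = (4470/17)*(-1/288) = -745/816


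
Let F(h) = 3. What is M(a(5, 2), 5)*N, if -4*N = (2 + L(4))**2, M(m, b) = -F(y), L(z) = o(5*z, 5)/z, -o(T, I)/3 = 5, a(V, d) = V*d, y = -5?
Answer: 147/64 ≈ 2.2969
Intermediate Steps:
o(T, I) = -15 (o(T, I) = -3*5 = -15)
L(z) = -15/z
M(m, b) = -3 (M(m, b) = -1*3 = -3)
N = -49/64 (N = -(2 - 15/4)**2/4 = -(-7/4)**2/4 = -1/4*49/16 = -49/64 ≈ -0.76563)
M(a(5, 2), 5)*N = -3*(-49/64) = 147/64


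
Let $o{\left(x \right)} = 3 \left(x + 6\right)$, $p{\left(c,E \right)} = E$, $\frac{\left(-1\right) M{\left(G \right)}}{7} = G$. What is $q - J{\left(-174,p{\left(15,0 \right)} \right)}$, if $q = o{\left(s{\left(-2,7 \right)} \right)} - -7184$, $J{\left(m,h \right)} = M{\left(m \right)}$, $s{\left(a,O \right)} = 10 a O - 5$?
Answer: $5549$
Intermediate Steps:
$s{\left(a,O \right)} = -5 + 10 O a$ ($s{\left(a,O \right)} = 10 O a - 5 = -5 + 10 O a$)
$M{\left(G \right)} = - 7 G$
$o{\left(x \right)} = 18 + 3 x$ ($o{\left(x \right)} = 3 \left(6 + x\right) = 18 + 3 x$)
$J{\left(m,h \right)} = - 7 m$
$q = 6767$ ($q = \left(18 + 3 \left(-5 + 10 \cdot 7 \left(-2\right)\right)\right) - -7184 = \left(18 + 3 \left(-5 - 140\right)\right) + 7184 = \left(18 + 3 \left(-145\right)\right) + 7184 = \left(18 - 435\right) + 7184 = -417 + 7184 = 6767$)
$q - J{\left(-174,p{\left(15,0 \right)} \right)} = 6767 - \left(-7\right) \left(-174\right) = 6767 - 1218 = 5549$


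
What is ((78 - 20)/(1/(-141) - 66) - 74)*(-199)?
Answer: 138682304/9307 ≈ 14901.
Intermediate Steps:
((78 - 20)/(1/(-141) - 66) - 74)*(-199) = (58/(-1/141 - 66) - 74)*(-199) = (58/(-9307/141) - 74)*(-199) = (58*(-141/9307) - 74)*(-199) = (-8178/9307 - 74)*(-199) = -696896/9307*(-199) = 138682304/9307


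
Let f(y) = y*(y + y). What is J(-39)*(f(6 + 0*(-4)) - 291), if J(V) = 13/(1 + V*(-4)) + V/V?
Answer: -37230/157 ≈ -237.13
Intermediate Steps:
J(V) = 1 + 13/(1 - 4*V) (J(V) = 13/(1 - 4*V) + 1 = 1 + 13/(1 - 4*V))
f(y) = 2*y² (f(y) = y*(2*y) = 2*y²)
J(-39)*(f(6 + 0*(-4)) - 291) = (2*(-7 + 2*(-39))/(-1 + 4*(-39)))*(2*(6 + 0*(-4))² - 291) = (2*(-7 - 78)/(-1 - 156))*(2*(6 + 0)² - 291) = (2*(-85)/(-157))*(2*6² - 291) = (2*(-1/157)*(-85))*(2*36 - 291) = 170*(72 - 291)/157 = (170/157)*(-219) = -37230/157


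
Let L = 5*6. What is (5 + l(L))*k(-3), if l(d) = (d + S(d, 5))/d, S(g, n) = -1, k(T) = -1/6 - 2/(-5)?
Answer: 1253/900 ≈ 1.3922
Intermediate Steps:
k(T) = 7/30 (k(T) = -1*⅙ - 2*(-⅕) = -⅙ + ⅖ = 7/30)
L = 30
l(d) = (-1 + d)/d (l(d) = (d - 1)/d = (-1 + d)/d)
(5 + l(L))*k(-3) = (5 + (-1 + 30)/30)*(7/30) = (5 + (1/30)*29)*(7/30) = (5 + 29/30)*(7/30) = (179/30)*(7/30) = 1253/900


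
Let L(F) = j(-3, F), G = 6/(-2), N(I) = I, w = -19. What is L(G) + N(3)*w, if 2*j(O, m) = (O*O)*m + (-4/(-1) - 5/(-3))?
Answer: -203/3 ≈ -67.667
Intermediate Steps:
G = -3 (G = 6*(-1/2) = -3)
j(O, m) = 17/6 + m*O**2/2 (j(O, m) = ((O*O)*m + (-4/(-1) - 5/(-3)))/2 = (O**2*m + (-4*(-1) - 5*(-1/3)))/2 = (m*O**2 + (4 + 5/3))/2 = (m*O**2 + 17/3)/2 = (17/3 + m*O**2)/2 = 17/6 + m*O**2/2)
L(F) = 17/6 + 9*F/2 (L(F) = 17/6 + (1/2)*F*(-3)**2 = 17/6 + (1/2)*F*9 = 17/6 + 9*F/2)
L(G) + N(3)*w = (17/6 + (9/2)*(-3)) + 3*(-19) = (17/6 - 27/2) - 57 = -32/3 - 57 = -203/3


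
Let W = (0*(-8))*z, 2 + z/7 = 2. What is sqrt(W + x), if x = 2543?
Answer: sqrt(2543) ≈ 50.428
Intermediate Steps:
z = 0 (z = -14 + 7*2 = -14 + 14 = 0)
W = 0 (W = (0*(-8))*0 = 0*0 = 0)
sqrt(W + x) = sqrt(0 + 2543) = sqrt(2543)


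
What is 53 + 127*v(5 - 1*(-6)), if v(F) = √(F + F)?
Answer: 53 + 127*√22 ≈ 648.68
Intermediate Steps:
v(F) = √2*√F (v(F) = √(2*F) = √2*√F)
53 + 127*v(5 - 1*(-6)) = 53 + 127*(√2*√(5 - 1*(-6))) = 53 + 127*(√2*√(5 + 6)) = 53 + 127*(√2*√11) = 53 + 127*√22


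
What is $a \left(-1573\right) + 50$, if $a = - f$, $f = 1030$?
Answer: $1620240$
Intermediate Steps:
$a = -1030$ ($a = \left(-1\right) 1030 = -1030$)
$a \left(-1573\right) + 50 = \left(-1030\right) \left(-1573\right) + 50 = 1620190 + 50 = 1620240$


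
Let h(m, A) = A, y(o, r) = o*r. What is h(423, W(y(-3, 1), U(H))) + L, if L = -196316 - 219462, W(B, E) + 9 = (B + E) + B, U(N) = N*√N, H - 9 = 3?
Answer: -415793 + 24*√3 ≈ -4.1575e+5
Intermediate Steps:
H = 12 (H = 9 + 3 = 12)
U(N) = N^(3/2)
W(B, E) = -9 + E + 2*B (W(B, E) = -9 + ((B + E) + B) = -9 + (E + 2*B) = -9 + E + 2*B)
L = -415778
h(423, W(y(-3, 1), U(H))) + L = (-9 + 12^(3/2) + 2*(-3*1)) - 415778 = (-9 + 24*√3 + 2*(-3)) - 415778 = (-9 + 24*√3 - 6) - 415778 = (-15 + 24*√3) - 415778 = -415793 + 24*√3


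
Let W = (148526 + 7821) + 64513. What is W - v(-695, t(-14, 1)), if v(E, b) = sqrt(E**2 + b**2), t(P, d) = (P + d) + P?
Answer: 220860 - sqrt(483754) ≈ 2.2016e+5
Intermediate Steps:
t(P, d) = d + 2*P
W = 220860 (W = 156347 + 64513 = 220860)
W - v(-695, t(-14, 1)) = 220860 - sqrt((-695)**2 + (1 + 2*(-14))**2) = 220860 - sqrt(483025 + (1 - 28)**2) = 220860 - sqrt(483025 + (-27)**2) = 220860 - sqrt(483025 + 729) = 220860 - sqrt(483754)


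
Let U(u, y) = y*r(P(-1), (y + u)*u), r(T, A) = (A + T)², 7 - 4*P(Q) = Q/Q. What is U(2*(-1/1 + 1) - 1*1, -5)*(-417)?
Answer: 469125/4 ≈ 1.1728e+5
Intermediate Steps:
P(Q) = 3/2 (P(Q) = 7/4 - Q/(4*Q) = 7/4 - ¼*1 = 7/4 - ¼ = 3/2)
U(u, y) = y*(3/2 + u*(u + y))² (U(u, y) = y*((y + u)*u + 3/2)² = y*((u + y)*u + 3/2)² = y*(u*(u + y) + 3/2)² = y*(3/2 + u*(u + y))²)
U(2*(-1/1 + 1) - 1*1, -5)*(-417) = ((¼)*(-5)*(3 + 2*(2*(-1/1 + 1) - 1*1)*((2*(-1/1 + 1) - 1*1) - 5))²)*(-417) = ((¼)*(-5)*(3 + 2*(2*(-1*1 + 1) - 1)*((2*(-1*1 + 1) - 1) - 5))²)*(-417) = ((¼)*(-5)*(3 + 2*(2*(-1 + 1) - 1)*((2*(-1 + 1) - 1) - 5))²)*(-417) = ((¼)*(-5)*(3 + 2*(2*0 - 1)*((2*0 - 1) - 5))²)*(-417) = ((¼)*(-5)*(3 + 2*(0 - 1)*((0 - 1) - 5))²)*(-417) = ((¼)*(-5)*(3 + 2*(-1)*(-1 - 5))²)*(-417) = ((¼)*(-5)*(3 + 2*(-1)*(-6))²)*(-417) = ((¼)*(-5)*(3 + 12)²)*(-417) = ((¼)*(-5)*15²)*(-417) = ((¼)*(-5)*225)*(-417) = -1125/4*(-417) = 469125/4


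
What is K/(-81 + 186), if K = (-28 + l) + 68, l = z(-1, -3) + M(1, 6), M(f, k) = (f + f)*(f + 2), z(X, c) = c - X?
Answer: 44/105 ≈ 0.41905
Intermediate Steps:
M(f, k) = 2*f*(2 + f) (M(f, k) = (2*f)*(2 + f) = 2*f*(2 + f))
l = 4 (l = (-3 - 1*(-1)) + 2*1*(2 + 1) = (-3 + 1) + 2*1*3 = -2 + 6 = 4)
K = 44 (K = (-28 + 4) + 68 = -24 + 68 = 44)
K/(-81 + 186) = 44/(-81 + 186) = 44/105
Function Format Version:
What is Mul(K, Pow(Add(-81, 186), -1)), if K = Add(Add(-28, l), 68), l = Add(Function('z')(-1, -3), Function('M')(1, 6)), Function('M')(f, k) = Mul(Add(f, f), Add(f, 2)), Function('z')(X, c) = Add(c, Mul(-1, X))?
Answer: Rational(44, 105) ≈ 0.41905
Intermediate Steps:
Function('M')(f, k) = Mul(2, f, Add(2, f)) (Function('M')(f, k) = Mul(Mul(2, f), Add(2, f)) = Mul(2, f, Add(2, f)))
l = 4 (l = Add(Add(-3, Mul(-1, -1)), Mul(2, 1, Add(2, 1))) = Add(Add(-3, 1), Mul(2, 1, 3)) = Add(-2, 6) = 4)
K = 44 (K = Add(Add(-28, 4), 68) = Add(-24, 68) = 44)
Mul(K, Pow(Add(-81, 186), -1)) = Mul(44, Pow(Add(-81, 186), -1)) = Mul(44, Pow(105, -1)) = Mul(44, Rational(1, 105)) = Rational(44, 105)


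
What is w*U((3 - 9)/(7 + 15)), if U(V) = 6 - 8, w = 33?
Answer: -66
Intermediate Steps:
U(V) = -2
w*U((3 - 9)/(7 + 15)) = 33*(-2) = -66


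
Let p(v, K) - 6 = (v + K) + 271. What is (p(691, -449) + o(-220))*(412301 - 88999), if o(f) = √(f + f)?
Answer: 167793738 + 646604*I*√110 ≈ 1.6779e+8 + 6.7816e+6*I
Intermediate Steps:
o(f) = √2*√f (o(f) = √(2*f) = √2*√f)
p(v, K) = 277 + K + v (p(v, K) = 6 + ((v + K) + 271) = 6 + ((K + v) + 271) = 6 + (271 + K + v) = 277 + K + v)
(p(691, -449) + o(-220))*(412301 - 88999) = ((277 - 449 + 691) + √2*√(-220))*(412301 - 88999) = (519 + √2*(2*I*√55))*323302 = (519 + 2*I*√110)*323302 = 167793738 + 646604*I*√110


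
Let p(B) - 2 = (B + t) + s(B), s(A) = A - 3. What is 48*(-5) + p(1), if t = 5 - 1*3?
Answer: -237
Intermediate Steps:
s(A) = -3 + A
t = 2 (t = 5 - 3 = 2)
p(B) = 1 + 2*B (p(B) = 2 + ((B + 2) + (-3 + B)) = 2 + ((2 + B) + (-3 + B)) = 2 + (-1 + 2*B) = 1 + 2*B)
48*(-5) + p(1) = 48*(-5) + (1 + 2*1) = -240 + (1 + 2) = -240 + 3 = -237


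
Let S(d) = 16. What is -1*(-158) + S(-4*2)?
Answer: 174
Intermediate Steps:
-1*(-158) + S(-4*2) = -1*(-158) + 16 = 158 + 16 = 174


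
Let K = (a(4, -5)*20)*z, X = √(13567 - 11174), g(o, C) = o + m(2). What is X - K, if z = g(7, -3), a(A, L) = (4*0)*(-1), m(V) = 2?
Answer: √2393 ≈ 48.918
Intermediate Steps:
a(A, L) = 0 (a(A, L) = 0*(-1) = 0)
g(o, C) = 2 + o (g(o, C) = o + 2 = 2 + o)
X = √2393 ≈ 48.918
z = 9 (z = 2 + 7 = 9)
K = 0 (K = (0*20)*9 = 0*9 = 0)
X - K = √2393 - 1*0 = √2393 + 0 = √2393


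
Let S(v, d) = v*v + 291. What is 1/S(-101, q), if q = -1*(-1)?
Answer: 1/10492 ≈ 9.5311e-5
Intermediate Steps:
q = 1
S(v, d) = 291 + v**2 (S(v, d) = v**2 + 291 = 291 + v**2)
1/S(-101, q) = 1/(291 + (-101)**2) = 1/(291 + 10201) = 1/10492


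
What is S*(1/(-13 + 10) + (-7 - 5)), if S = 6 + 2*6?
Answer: -222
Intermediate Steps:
S = 18 (S = 6 + 12 = 18)
S*(1/(-13 + 10) + (-7 - 5)) = 18*(1/(-13 + 10) + (-7 - 5)) = 18*(1/(-3) - 12) = 18*(-⅓ - 12) = 18*(-37/3) = -222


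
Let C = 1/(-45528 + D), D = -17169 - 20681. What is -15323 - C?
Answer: -1277601093/83378 ≈ -15323.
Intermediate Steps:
D = -37850
C = -1/83378 (C = 1/(-45528 - 37850) = 1/(-83378) = -1/83378 ≈ -1.1994e-5)
-15323 - C = -15323 - 1*(-1/83378) = -15323 + 1/83378 = -1277601093/83378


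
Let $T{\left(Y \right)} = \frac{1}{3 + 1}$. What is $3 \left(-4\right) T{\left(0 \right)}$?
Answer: $-3$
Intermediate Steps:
$T{\left(Y \right)} = \frac{1}{4}$
$3 \left(-4\right) T{\left(0 \right)} = 3 \left(-4\right) \frac{1}{4} = \left(-12\right) \frac{1}{4} = -3$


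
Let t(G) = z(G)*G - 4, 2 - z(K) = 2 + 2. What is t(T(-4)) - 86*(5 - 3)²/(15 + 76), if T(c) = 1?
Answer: -890/91 ≈ -9.7802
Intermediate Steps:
z(K) = -2 (z(K) = 2 - (2 + 2) = 2 - 1*4 = 2 - 4 = -2)
t(G) = -4 - 2*G (t(G) = -2*G - 4 = -4 - 2*G)
t(T(-4)) - 86*(5 - 3)²/(15 + 76) = (-4 - 2*1) - 86*(5 - 3)²/(15 + 76) = (-4 - 2) - 86*2²/91 = -6 - 344/91 = -890/91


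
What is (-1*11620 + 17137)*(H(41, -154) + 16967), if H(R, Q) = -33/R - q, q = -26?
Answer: 3843583560/41 ≈ 9.3746e+7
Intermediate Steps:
H(R, Q) = 26 - 33/R (H(R, Q) = -33/R - 1*(-26) = -33/R + 26 = 26 - 33/R)
(-1*11620 + 17137)*(H(41, -154) + 16967) = (-1*11620 + 17137)*((26 - 33/41) + 16967) = (-11620 + 17137)*((26 - 33*1/41) + 16967) = 5517*((26 - 33/41) + 16967) = 5517*(1033/41 + 16967) = 5517*(696680/41) = 3843583560/41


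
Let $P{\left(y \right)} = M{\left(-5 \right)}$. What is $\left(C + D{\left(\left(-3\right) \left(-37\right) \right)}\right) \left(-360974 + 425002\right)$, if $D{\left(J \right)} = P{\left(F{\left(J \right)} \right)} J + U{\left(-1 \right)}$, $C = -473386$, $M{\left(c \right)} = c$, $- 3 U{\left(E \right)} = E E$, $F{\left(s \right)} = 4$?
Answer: $- \frac{91036547072}{3} \approx -3.0346 \cdot 10^{10}$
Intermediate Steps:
$U{\left(E \right)} = - \frac{E^{2}}{3}$ ($U{\left(E \right)} = - \frac{E E}{3} = - \frac{E^{2}}{3}$)
$P{\left(y \right)} = -5$
$D{\left(J \right)} = - \frac{1}{3} - 5 J$ ($D{\left(J \right)} = - 5 J - \frac{\left(-1\right)^{2}}{3} = - 5 J - \frac{1}{3} = - \frac{1}{3} - 5 J$)
$\left(C + D{\left(\left(-3\right) \left(-37\right) \right)}\right) \left(-360974 + 425002\right) = \left(-473386 - \left(\frac{1}{3} + 5 \left(\left(-3\right) \left(-37\right)\right)\right)\right) \left(-360974 + 425002\right) = \left(-473386 - \frac{1666}{3}\right) 64028 = \left(- \frac{1421824}{3}\right) 64028 = - \frac{91036547072}{3}$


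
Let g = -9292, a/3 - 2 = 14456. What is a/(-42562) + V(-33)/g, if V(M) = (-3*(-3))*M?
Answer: -195195147/197743052 ≈ -0.98711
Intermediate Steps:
a = 43374 (a = 6 + 3*14456 = 6 + 43368 = 43374)
V(M) = 9*M
a/(-42562) + V(-33)/g = 43374/(-42562) + (9*(-33))/(-9292) = 43374*(-1/42562) - 297*(-1/9292) = -21687/21281 + 297/9292 = -195195147/197743052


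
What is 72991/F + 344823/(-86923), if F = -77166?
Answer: -32953208311/6707500218 ≈ -4.9129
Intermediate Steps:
72991/F + 344823/(-86923) = 72991/(-77166) + 344823/(-86923) = 72991*(-1/77166) + 344823*(-1/86923) = -72991/77166 - 344823/86923 = -32953208311/6707500218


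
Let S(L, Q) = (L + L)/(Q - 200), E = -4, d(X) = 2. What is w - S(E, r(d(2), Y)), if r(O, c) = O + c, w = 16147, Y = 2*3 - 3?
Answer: 3148657/195 ≈ 16147.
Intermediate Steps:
Y = 3 (Y = 6 - 3 = 3)
S(L, Q) = 2*L/(-200 + Q) (S(L, Q) = (2*L)/(-200 + Q) = 2*L/(-200 + Q))
w - S(E, r(d(2), Y)) = 16147 - 2*(-4)/(-200 + (2 + 3)) = 16147 - 2*(-4)/(-200 + 5) = 16147 - 2*(-4)/(-195) = 16147 - 2*(-4)*(-1)/195 = 16147 - 1*8/195 = 16147 - 8/195 = 3148657/195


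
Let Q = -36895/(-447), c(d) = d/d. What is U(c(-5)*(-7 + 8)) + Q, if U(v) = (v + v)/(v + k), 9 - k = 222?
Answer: 3910423/47382 ≈ 82.530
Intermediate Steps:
c(d) = 1
Q = 36895/447 (Q = -36895*(-1/447) = 36895/447 ≈ 82.539)
k = -213 (k = 9 - 1*222 = 9 - 222 = -213)
U(v) = 2*v/(-213 + v) (U(v) = (v + v)/(v - 213) = (2*v)/(-213 + v) = 2*v/(-213 + v))
U(c(-5)*(-7 + 8)) + Q = 2*(1*(-7 + 8))/(-213 + 1*(-7 + 8)) + 36895/447 = 2*(1*1)/(-213 + 1*1) + 36895/447 = 2*1/(-213 + 1) + 36895/447 = 2*1/(-212) + 36895/447 = 2*1*(-1/212) + 36895/447 = -1/106 + 36895/447 = 3910423/47382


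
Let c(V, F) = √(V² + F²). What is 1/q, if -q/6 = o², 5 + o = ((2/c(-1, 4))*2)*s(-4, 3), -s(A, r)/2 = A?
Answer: -8211/717602 - 2720*√17/1076403 ≈ -0.021861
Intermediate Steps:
c(V, F) = √(F² + V²)
s(A, r) = -2*A
o = -5 + 32*√17/17 (o = -5 + ((2/(√(4² + (-1)²)))*2)*(-2*(-4)) = -5 + ((2/(√(16 + 1)))*2)*8 = -5 + ((2/(√17))*2)*8 = -5 + ((2*(√17/17))*2)*8 = -5 + ((2*√17/17)*2)*8 = -5 + (4*√17/17)*8 = -5 + 32*√17/17 ≈ 2.7611)
q = -6*(-5 + 32*√17/17)² ≈ -45.743
1/q = 1/(-8694/17 + 1920*√17/17)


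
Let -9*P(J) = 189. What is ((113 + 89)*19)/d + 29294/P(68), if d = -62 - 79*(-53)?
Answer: -40252384/28875 ≈ -1394.0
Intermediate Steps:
P(J) = -21 (P(J) = -⅑*189 = -21)
d = 4125 (d = -62 + 4187 = 4125)
((113 + 89)*19)/d + 29294/P(68) = ((113 + 89)*19)/4125 + 29294/(-21) = (202*19)*(1/4125) + 29294*(-1/21) = 3838*(1/4125) - 29294/21 = 3838/4125 - 29294/21 = -40252384/28875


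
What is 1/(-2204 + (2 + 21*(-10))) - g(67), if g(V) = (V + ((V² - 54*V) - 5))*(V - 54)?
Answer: -29255149/2412 ≈ -12129.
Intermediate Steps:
g(V) = (-54 + V)*(-5 + V² - 53*V) (g(V) = (V + (-5 + V² - 54*V))*(-54 + V) = (-5 + V² - 53*V)*(-54 + V) = (-54 + V)*(-5 + V² - 53*V))
1/(-2204 + (2 + 21*(-10))) - g(67) = 1/(-2204 + (2 + 21*(-10))) - (270 + 67³ - 107*67² + 2857*67) = 1/(-2204 + (2 - 210)) - (270 + 300763 - 107*4489 + 191419) = 1/(-2204 - 208) - (270 + 300763 - 480323 + 191419) = 1/(-2412) - 1*12129 = -1/2412 - 12129 = -29255149/2412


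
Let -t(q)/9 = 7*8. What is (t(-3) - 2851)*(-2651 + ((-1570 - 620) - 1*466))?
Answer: 17804985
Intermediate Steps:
t(q) = -504 (t(q) = -63*8 = -9*56 = -504)
(t(-3) - 2851)*(-2651 + ((-1570 - 620) - 1*466)) = (-504 - 2851)*(-2651 + ((-1570 - 620) - 1*466)) = -3355*(-2651 + (-2190 - 466)) = -3355*(-2651 - 2656) = -3355*(-5307) = 17804985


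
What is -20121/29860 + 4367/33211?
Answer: -537839911/991680460 ≈ -0.54235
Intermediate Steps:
-20121/29860 + 4367/33211 = -537839911/991680460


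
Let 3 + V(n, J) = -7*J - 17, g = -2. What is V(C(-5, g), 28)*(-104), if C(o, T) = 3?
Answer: 22464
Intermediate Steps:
V(n, J) = -20 - 7*J (V(n, J) = -3 + (-7*J - 17) = -3 + (-17 - 7*J) = -20 - 7*J)
V(C(-5, g), 28)*(-104) = (-20 - 7*28)*(-104) = (-20 - 196)*(-104) = -216*(-104) = 22464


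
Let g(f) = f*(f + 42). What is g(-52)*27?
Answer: 14040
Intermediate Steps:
g(f) = f*(42 + f)
g(-52)*27 = -52*(42 - 52)*27 = -52*(-10)*27 = 520*27 = 14040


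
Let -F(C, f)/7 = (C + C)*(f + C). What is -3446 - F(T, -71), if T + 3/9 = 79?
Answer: 44978/9 ≈ 4997.6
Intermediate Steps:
T = 236/3 (T = -1/3 + 79 = 236/3 ≈ 78.667)
F(C, f) = -14*C*(C + f) (F(C, f) = -7*(C + C)*(f + C) = -7*2*C*(C + f) = -14*C*(C + f))
-3446 - F(T, -71) = -3446 - (-14)*236*(236/3 - 71)/3 = -3446 - (-14)*236*23/(3*3) = -3446 - 1*(-75992/9) = -3446 + 75992/9 = 44978/9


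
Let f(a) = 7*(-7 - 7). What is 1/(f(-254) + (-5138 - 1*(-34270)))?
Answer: 1/29034 ≈ 3.4442e-5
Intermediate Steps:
f(a) = -98 (f(a) = 7*(-14) = -98)
1/(f(-254) + (-5138 - 1*(-34270))) = 1/(-98 + (-5138 - 1*(-34270))) = 1/(-98 + (-5138 + 34270)) = 1/(-98 + 29132) = 1/29034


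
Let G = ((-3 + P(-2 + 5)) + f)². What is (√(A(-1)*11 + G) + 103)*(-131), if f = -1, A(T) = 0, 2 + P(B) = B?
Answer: -13886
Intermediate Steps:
P(B) = -2 + B
G = 9 (G = ((-3 + (-2 + (-2 + 5))) - 1)² = ((-3 + (-2 + 3)) - 1)² = ((-3 + 1) - 1)² = (-2 - 1)² = (-3)² = 9)
(√(A(-1)*11 + G) + 103)*(-131) = (√(0*11 + 9) + 103)*(-131) = (√(0 + 9) + 103)*(-131) = (√9 + 103)*(-131) = (3 + 103)*(-131) = 106*(-131) = -13886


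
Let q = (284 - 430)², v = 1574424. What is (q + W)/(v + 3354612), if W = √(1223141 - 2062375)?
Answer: 5329/1232259 + I*√839234/4929036 ≈ 0.0043246 + 0.00018586*I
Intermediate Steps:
W = I*√839234 (W = √(-839234) = I*√839234 ≈ 916.1*I)
q = 21316 (q = (-146)² = 21316)
(q + W)/(v + 3354612) = (21316 + I*√839234)/(1574424 + 3354612) = (21316 + I*√839234)/4929036 = (21316 + I*√839234)*(1/4929036) = 5329/1232259 + I*√839234/4929036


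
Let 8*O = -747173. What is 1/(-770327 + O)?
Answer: -8/6909789 ≈ -1.1578e-6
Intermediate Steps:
O = -747173/8 (O = (⅛)*(-747173) = -747173/8 ≈ -93397.)
1/(-770327 + O) = 1/(-770327 - 747173/8) = 1/(-6909789/8) = -8/6909789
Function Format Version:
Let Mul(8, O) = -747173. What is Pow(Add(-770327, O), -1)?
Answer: Rational(-8, 6909789) ≈ -1.1578e-6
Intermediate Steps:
O = Rational(-747173, 8) (O = Mul(Rational(1, 8), -747173) = Rational(-747173, 8) ≈ -93397.)
Pow(Add(-770327, O), -1) = Pow(Add(-770327, Rational(-747173, 8)), -1) = Pow(Rational(-6909789, 8), -1) = Rational(-8, 6909789)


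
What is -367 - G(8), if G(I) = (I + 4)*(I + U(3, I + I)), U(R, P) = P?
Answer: -655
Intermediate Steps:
G(I) = 3*I*(4 + I) (G(I) = (I + 4)*(I + (I + I)) = (4 + I)*(I + 2*I) = (4 + I)*(3*I) = 3*I*(4 + I))
-367 - G(8) = -367 - 3*8*(4 + 8) = -367 - 3*8*12 = -367 - 1*288 = -367 - 288 = -655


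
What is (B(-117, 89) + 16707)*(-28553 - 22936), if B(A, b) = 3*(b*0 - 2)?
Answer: -859917789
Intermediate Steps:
B(A, b) = -6 (B(A, b) = 3*(0 - 2) = 3*(-2) = -6)
(B(-117, 89) + 16707)*(-28553 - 22936) = (-6 + 16707)*(-28553 - 22936) = 16701*(-51489) = -859917789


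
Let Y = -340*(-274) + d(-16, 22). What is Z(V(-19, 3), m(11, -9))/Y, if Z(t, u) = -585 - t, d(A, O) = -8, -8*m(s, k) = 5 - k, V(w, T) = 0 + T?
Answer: -147/23288 ≈ -0.0063123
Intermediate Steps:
V(w, T) = T
m(s, k) = -5/8 + k/8 (m(s, k) = -(5 - k)/8 = -5/8 + k/8)
Y = 93152 (Y = -340*(-274) - 8 = 93160 - 8 = 93152)
Z(V(-19, 3), m(11, -9))/Y = (-585 - 1*3)/93152 = (-585 - 3)*(1/93152) = -588*1/93152 = -147/23288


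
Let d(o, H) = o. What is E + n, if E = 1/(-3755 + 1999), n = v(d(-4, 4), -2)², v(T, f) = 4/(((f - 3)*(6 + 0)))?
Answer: 6799/395100 ≈ 0.017208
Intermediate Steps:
v(T, f) = 4/(-18 + 6*f) (v(T, f) = 4/(((-3 + f)*6)) = 4/(-18 + 6*f))
n = 4/225 (n = (2/(3*(-3 - 2)))² = ((⅔)/(-5))² = ((⅔)*(-⅕))² = (-2/15)² = 4/225 ≈ 0.017778)
E = -1/1756 (E = 1/(-1756) = -1/1756 ≈ -0.00056948)
E + n = -1/1756 + 4/225 = 6799/395100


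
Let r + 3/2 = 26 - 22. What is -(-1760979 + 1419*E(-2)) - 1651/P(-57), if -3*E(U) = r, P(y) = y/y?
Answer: 3521021/2 ≈ 1.7605e+6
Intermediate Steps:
P(y) = 1
r = 5/2 (r = -3/2 + (26 - 22) = -3/2 + 4 = 5/2 ≈ 2.5000)
E(U) = -⅚ (E(U) = -⅓*5/2 = -⅚)
-(-1760979 + 1419*E(-2)) - 1651/P(-57) = -1419/(1/(-⅚ - 1241)) - 1651/1 = -1419/(1/(-7451/6)) - 1651*1 = -1419/(-6/7451) - 1651 = -1419*(-7451/6) - 1651 = 3524323/2 - 1651 = 3521021/2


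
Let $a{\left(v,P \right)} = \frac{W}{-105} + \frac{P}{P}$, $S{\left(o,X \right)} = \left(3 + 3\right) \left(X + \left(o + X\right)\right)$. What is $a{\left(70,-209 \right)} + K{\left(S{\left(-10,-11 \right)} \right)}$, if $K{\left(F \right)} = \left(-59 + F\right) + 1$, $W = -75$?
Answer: $- \frac{1738}{7} \approx -248.29$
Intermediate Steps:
$S{\left(o,X \right)} = 6 o + 12 X$ ($S{\left(o,X \right)} = 6 \left(X + \left(X + o\right)\right) = 6 \left(o + 2 X\right) = 6 o + 12 X$)
$a{\left(v,P \right)} = \frac{12}{7}$ ($a{\left(v,P \right)} = - \frac{75}{-105} + \frac{P}{P} = \left(-75\right) \left(- \frac{1}{105}\right) + 1 = \frac{5}{7} + 1 = \frac{12}{7}$)
$K{\left(F \right)} = -58 + F$
$a{\left(70,-209 \right)} + K{\left(S{\left(-10,-11 \right)} \right)} = \frac{12}{7} + \left(-58 + \left(6 \left(-10\right) + 12 \left(-11\right)\right)\right) = \frac{12}{7} - 250 = - \frac{1738}{7}$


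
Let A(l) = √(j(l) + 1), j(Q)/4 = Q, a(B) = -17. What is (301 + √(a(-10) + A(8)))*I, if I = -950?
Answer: -285950 - 950*I*√(17 - √33) ≈ -2.8595e+5 - 3187.2*I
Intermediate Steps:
j(Q) = 4*Q
A(l) = √(1 + 4*l) (A(l) = √(4*l + 1) = √(1 + 4*l))
(301 + √(a(-10) + A(8)))*I = (301 + √(-17 + √(1 + 4*8)))*(-950) = (301 + √(-17 + √(1 + 32)))*(-950) = (301 + √(-17 + √33))*(-950) = -285950 - 950*√(-17 + √33)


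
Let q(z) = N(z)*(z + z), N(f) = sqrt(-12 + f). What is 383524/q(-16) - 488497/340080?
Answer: -488497/340080 + 95881*I*sqrt(7)/112 ≈ -1.4364 + 2265.0*I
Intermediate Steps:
q(z) = 2*z*sqrt(-12 + z) (q(z) = sqrt(-12 + z)*(z + z) = sqrt(-12 + z)*(2*z) = 2*z*sqrt(-12 + z))
383524/q(-16) - 488497/340080 = 383524/((2*(-16)*sqrt(-12 - 16))) - 488497/340080 = 383524/((2*(-16)*sqrt(-28))) - 488497*1/340080 = 383524/((2*(-16)*(2*I*sqrt(7)))) - 488497/340080 = 383524/((-64*I*sqrt(7))) - 488497/340080 = 383524*(I*sqrt(7)/448) - 488497/340080 = 95881*I*sqrt(7)/112 - 488497/340080 = -488497/340080 + 95881*I*sqrt(7)/112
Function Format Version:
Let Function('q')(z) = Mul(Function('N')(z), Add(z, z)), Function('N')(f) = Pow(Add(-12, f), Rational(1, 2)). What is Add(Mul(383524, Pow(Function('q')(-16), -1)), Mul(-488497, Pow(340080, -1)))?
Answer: Add(Rational(-488497, 340080), Mul(Rational(95881, 112), I, Pow(7, Rational(1, 2)))) ≈ Add(-1.4364, Mul(2265.0, I))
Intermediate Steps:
Function('q')(z) = Mul(2, z, Pow(Add(-12, z), Rational(1, 2))) (Function('q')(z) = Mul(Pow(Add(-12, z), Rational(1, 2)), Add(z, z)) = Mul(Pow(Add(-12, z), Rational(1, 2)), Mul(2, z)) = Mul(2, z, Pow(Add(-12, z), Rational(1, 2))))
Add(Mul(383524, Pow(Function('q')(-16), -1)), Mul(-488497, Pow(340080, -1))) = Add(Mul(383524, Pow(Mul(2, -16, Pow(Add(-12, -16), Rational(1, 2))), -1)), Mul(-488497, Pow(340080, -1))) = Add(Mul(383524, Pow(Mul(2, -16, Pow(-28, Rational(1, 2))), -1)), Mul(-488497, Rational(1, 340080))) = Add(Mul(383524, Pow(Mul(2, -16, Mul(2, I, Pow(7, Rational(1, 2)))), -1)), Rational(-488497, 340080)) = Add(Mul(383524, Pow(Mul(-64, I, Pow(7, Rational(1, 2))), -1)), Rational(-488497, 340080)) = Add(Mul(383524, Mul(Rational(1, 448), I, Pow(7, Rational(1, 2)))), Rational(-488497, 340080)) = Add(Mul(Rational(95881, 112), I, Pow(7, Rational(1, 2))), Rational(-488497, 340080)) = Add(Rational(-488497, 340080), Mul(Rational(95881, 112), I, Pow(7, Rational(1, 2))))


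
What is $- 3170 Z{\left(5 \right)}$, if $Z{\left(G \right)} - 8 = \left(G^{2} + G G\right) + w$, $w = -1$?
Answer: $-180690$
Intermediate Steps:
$Z{\left(G \right)} = 7 + 2 G^{2}$ ($Z{\left(G \right)} = 8 - \left(1 - G^{2} - G G\right) = 8 + \left(\left(G^{2} + G^{2}\right) - 1\right) = 8 + \left(2 G^{2} - 1\right) = 8 + \left(-1 + 2 G^{2}\right) = 7 + 2 G^{2}$)
$- 3170 Z{\left(5 \right)} = - 3170 \left(7 + 2 \cdot 5^{2}\right) = - 3170 \left(7 + 2 \cdot 25\right) = - 3170 \left(7 + 50\right) = \left(-3170\right) 57 = -180690$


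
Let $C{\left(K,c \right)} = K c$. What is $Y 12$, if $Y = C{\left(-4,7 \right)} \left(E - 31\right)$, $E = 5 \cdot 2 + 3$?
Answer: $6048$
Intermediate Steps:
$E = 13$ ($E = 10 + 3 = 13$)
$Y = 504$ ($Y = \left(-4\right) 7 \left(13 - 31\right) = \left(-28\right) \left(-18\right) = 504$)
$Y 12 = 504 \cdot 12 = 6048$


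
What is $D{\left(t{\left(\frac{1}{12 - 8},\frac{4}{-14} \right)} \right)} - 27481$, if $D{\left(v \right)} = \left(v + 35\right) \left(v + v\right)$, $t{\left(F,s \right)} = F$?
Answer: $- \frac{219707}{8} \approx -27463.0$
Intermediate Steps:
$D{\left(v \right)} = 2 v \left(35 + v\right)$ ($D{\left(v \right)} = \left(35 + v\right) 2 v = 2 v \left(35 + v\right)$)
$D{\left(t{\left(\frac{1}{12 - 8},\frac{4}{-14} \right)} \right)} - 27481 = \frac{2 \left(35 + \frac{1}{12 - 8}\right)}{12 - 8} - 27481 = \frac{2 \left(35 + \frac{1}{4}\right)}{4} - 27481 = 2 \cdot \frac{1}{4} \left(35 + \frac{1}{4}\right) - 27481 = 2 \cdot \frac{1}{4} \cdot \frac{141}{4} - 27481 = \frac{141}{8} - 27481 = - \frac{219707}{8}$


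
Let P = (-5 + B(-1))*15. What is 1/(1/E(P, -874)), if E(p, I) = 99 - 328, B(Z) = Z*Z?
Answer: -229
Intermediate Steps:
B(Z) = Z²
P = -60 (P = (-5 + (-1)²)*15 = (-5 + 1)*15 = -4*15 = -60)
E(p, I) = -229
1/(1/E(P, -874)) = 1/(1/(-229)) = 1/(-1/229) = -229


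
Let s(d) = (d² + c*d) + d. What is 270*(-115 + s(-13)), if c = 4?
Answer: -2970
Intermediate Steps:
s(d) = d² + 5*d (s(d) = (d² + 4*d) + d = d² + 5*d)
270*(-115 + s(-13)) = 270*(-115 - 13*(5 - 13)) = 270*(-115 - 13*(-8)) = 270*(-115 + 104) = 270*(-11) = -2970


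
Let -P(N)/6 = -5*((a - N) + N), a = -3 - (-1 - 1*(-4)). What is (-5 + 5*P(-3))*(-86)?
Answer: 77830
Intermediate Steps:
a = -6 (a = -3 - (-1 + 4) = -3 - 1*3 = -3 - 3 = -6)
P(N) = -180 (P(N) = -(-30)*((-6 - N) + N) = -(-30)*(-6) = -6*30 = -180)
(-5 + 5*P(-3))*(-86) = (-5 + 5*(-180))*(-86) = (-5 - 900)*(-86) = -905*(-86) = 77830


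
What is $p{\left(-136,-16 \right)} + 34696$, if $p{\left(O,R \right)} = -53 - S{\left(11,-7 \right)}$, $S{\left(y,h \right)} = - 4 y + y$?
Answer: $34676$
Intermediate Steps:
$S{\left(y,h \right)} = - 3 y$
$p{\left(O,R \right)} = -20$ ($p{\left(O,R \right)} = -53 - \left(-3\right) 11 = -53 - -33 = -53 + 33 = -20$)
$p{\left(-136,-16 \right)} + 34696 = -20 + 34696 = 34676$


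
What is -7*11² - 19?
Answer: -866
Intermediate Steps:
-7*11² - 19 = -7*121 - 19 = -847 - 19 = -866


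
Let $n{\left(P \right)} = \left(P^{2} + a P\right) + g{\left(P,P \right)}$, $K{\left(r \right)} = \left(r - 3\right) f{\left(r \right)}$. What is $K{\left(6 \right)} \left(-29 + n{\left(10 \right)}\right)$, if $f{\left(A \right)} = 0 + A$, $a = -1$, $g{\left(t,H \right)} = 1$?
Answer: $1116$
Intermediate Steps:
$f{\left(A \right)} = A$
$K{\left(r \right)} = r \left(-3 + r\right)$ ($K{\left(r \right)} = \left(r - 3\right) r = \left(-3 + r\right) r = r \left(-3 + r\right)$)
$n{\left(P \right)} = 1 + P^{2} - P$ ($n{\left(P \right)} = \left(P^{2} - P\right) + 1 = 1 + P^{2} - P$)
$K{\left(6 \right)} \left(-29 + n{\left(10 \right)}\right) = 6 \left(-3 + 6\right) \left(-29 + \left(1 + 10^{2} - 10\right)\right) = 6 \cdot 3 \left(-29 + \left(1 + 100 - 10\right)\right) = 18 \left(-29 + 91\right) = 18 \cdot 62 = 1116$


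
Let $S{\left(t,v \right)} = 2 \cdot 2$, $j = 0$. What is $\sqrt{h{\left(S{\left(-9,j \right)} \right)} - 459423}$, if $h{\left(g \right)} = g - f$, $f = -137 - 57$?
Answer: $15 i \sqrt{2041} \approx 677.66 i$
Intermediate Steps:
$f = -194$ ($f = -137 - 57 = -194$)
$S{\left(t,v \right)} = 4$
$h{\left(g \right)} = 194 + g$ ($h{\left(g \right)} = g - -194 = g + 194 = 194 + g$)
$\sqrt{h{\left(S{\left(-9,j \right)} \right)} - 459423} = \sqrt{\left(194 + 4\right) - 459423} = \sqrt{198 - 459423} = \sqrt{-459225} = 15 i \sqrt{2041}$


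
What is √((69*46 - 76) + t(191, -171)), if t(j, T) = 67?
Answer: √3165 ≈ 56.258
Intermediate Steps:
√((69*46 - 76) + t(191, -171)) = √((69*46 - 76) + 67) = √((3174 - 76) + 67) = √(3098 + 67) = √3165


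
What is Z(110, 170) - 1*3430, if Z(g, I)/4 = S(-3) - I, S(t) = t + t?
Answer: -4134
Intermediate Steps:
S(t) = 2*t
Z(g, I) = -24 - 4*I (Z(g, I) = 4*(2*(-3) - I) = 4*(-6 - I) = -24 - 4*I)
Z(110, 170) - 1*3430 = (-24 - 4*170) - 1*3430 = (-24 - 680) - 3430 = -704 - 3430 = -4134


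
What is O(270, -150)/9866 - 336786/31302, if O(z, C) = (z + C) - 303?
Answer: -554743157/51470922 ≈ -10.778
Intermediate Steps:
O(z, C) = -303 + C + z (O(z, C) = (C + z) - 303 = -303 + C + z)
O(270, -150)/9866 - 336786/31302 = (-303 - 150 + 270)/9866 - 336786/31302 = -183*1/9866 - 336786*1/31302 = -183/9866 - 56131/5217 = -554743157/51470922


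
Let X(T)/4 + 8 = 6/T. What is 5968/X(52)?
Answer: -38792/205 ≈ -189.23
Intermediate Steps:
X(T) = -32 + 24/T (X(T) = -32 + 4*(6/T) = -32 + 24/T)
5968/X(52) = 5968/(-32 + 24/52) = 5968/(-32 + 24*(1/52)) = 5968/(-32 + 6/13) = 5968/(-410/13) = 5968*(-13/410) = -38792/205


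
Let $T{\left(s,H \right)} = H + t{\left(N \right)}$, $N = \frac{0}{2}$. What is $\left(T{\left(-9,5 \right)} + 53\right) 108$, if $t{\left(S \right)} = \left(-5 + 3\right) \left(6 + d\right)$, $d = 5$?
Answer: $3888$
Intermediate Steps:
$N = 0$ ($N = 0 \cdot \frac{1}{2} = 0$)
$t{\left(S \right)} = -22$ ($t{\left(S \right)} = \left(-5 + 3\right) \left(6 + 5\right) = \left(-2\right) 11 = -22$)
$T{\left(s,H \right)} = -22 + H$ ($T{\left(s,H \right)} = H - 22 = -22 + H$)
$\left(T{\left(-9,5 \right)} + 53\right) 108 = \left(\left(-22 + 5\right) + 53\right) 108 = \left(-17 + 53\right) 108 = 36 \cdot 108 = 3888$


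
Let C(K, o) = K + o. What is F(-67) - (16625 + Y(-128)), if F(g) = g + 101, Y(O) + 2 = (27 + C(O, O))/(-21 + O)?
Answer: -2471990/149 ≈ -16591.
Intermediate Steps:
Y(O) = -2 + (27 + 2*O)/(-21 + O) (Y(O) = -2 + (27 + (O + O))/(-21 + O) = -2 + (27 + 2*O)/(-21 + O))
F(g) = 101 + g
F(-67) - (16625 + Y(-128)) = (101 - 67) - (16625 + 69/(-21 - 128)) = 34 - (16625 + 69/(-149)) = 34 - (16625 + 69*(-1/149)) = 34 - (16625 - 69/149) = 34 - 1*2477056/149 = 34 - 2477056/149 = -2471990/149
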